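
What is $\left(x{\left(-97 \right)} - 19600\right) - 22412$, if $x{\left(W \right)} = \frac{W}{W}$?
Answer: $-42011$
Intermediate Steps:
$x{\left(W \right)} = 1$
$\left(x{\left(-97 \right)} - 19600\right) - 22412 = \left(1 - 19600\right) - 22412 = -19599 - 22412 = -42011$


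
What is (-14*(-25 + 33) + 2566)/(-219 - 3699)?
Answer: -409/653 ≈ -0.62634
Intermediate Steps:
(-14*(-25 + 33) + 2566)/(-219 - 3699) = (-14*8 + 2566)/(-3918) = (-112 + 2566)*(-1/3918) = 2454*(-1/3918) = -409/653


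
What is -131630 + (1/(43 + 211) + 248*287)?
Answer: -15355315/254 ≈ -60454.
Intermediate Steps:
-131630 + (1/(43 + 211) + 248*287) = -131630 + (1/254 + 71176) = -131630 + 18078705/254 = -15355315/254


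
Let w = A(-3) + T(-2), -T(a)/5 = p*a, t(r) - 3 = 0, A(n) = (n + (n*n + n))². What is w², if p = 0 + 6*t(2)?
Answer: 35721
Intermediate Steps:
A(n) = (n² + 2*n)² (A(n) = (n + (n² + n))² = (n + (n + n²))² = (n² + 2*n)²)
t(r) = 3 (t(r) = 3 + 0 = 3)
p = 18 (p = 0 + 6*3 = 0 + 18 = 18)
T(a) = -90*a
w = 189 (w = (-3)²*(2 - 3)² - 90*(-2) = 9*(-1)² + 180 = 9*1 + 180 = 9 + 180 = 189)
w² = 189² = 35721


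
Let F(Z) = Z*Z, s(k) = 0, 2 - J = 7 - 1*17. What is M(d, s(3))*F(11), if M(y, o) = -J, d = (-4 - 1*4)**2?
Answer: -1452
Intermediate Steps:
d = 64 (d = (-4 - 4)**2 = (-8)**2 = 64)
J = 12 (J = 2 - (7 - 1*17) = 2 - (7 - 17) = 2 - 1*(-10) = 2 + 10 = 12)
M(y, o) = -12 (M(y, o) = -1*12 = -12)
F(Z) = Z**2
M(d, s(3))*F(11) = -12*11**2 = -12*121 = -1452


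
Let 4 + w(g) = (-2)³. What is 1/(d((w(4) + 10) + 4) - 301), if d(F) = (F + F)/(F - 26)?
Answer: -6/1807 ≈ -0.0033204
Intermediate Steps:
w(g) = -12 (w(g) = -4 + (-2)³ = -4 - 8 = -12)
d(F) = 2*F/(-26 + F) (d(F) = (2*F)/(-26 + F) = 2*F/(-26 + F))
1/(d((w(4) + 10) + 4) - 301) = 1/(2*((-12 + 10) + 4)/(-26 + ((-12 + 10) + 4)) - 301) = 1/(2*(-2 + 4)/(-26 + (-2 + 4)) - 301) = 1/(2*2/(-26 + 2) - 301) = 1/(2*2/(-24) - 301) = 1/(2*2*(-1/24) - 301) = 1/(-⅙ - 301) = 1/(-1807/6) = -6/1807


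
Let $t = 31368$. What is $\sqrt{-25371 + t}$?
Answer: $\sqrt{5997} \approx 77.44$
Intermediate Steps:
$\sqrt{-25371 + t} = \sqrt{-25371 + 31368} = \sqrt{5997}$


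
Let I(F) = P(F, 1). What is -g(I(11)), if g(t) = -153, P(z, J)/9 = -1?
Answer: 153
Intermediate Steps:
P(z, J) = -9 (P(z, J) = 9*(-1) = -9)
I(F) = -9
-g(I(11)) = -1*(-153) = 153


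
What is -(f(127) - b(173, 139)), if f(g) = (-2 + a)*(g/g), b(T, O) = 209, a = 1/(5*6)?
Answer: 6329/30 ≈ 210.97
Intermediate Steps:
a = 1/30 ≈ 0.033333
f(g) = -59/30 (f(g) = (-2 + 1/30)*(g/g) = -59/30*1 = -59/30)
-(f(127) - b(173, 139)) = -(-59/30 - 1*209) = -(-59/30 - 209) = -1*(-6329/30) = 6329/30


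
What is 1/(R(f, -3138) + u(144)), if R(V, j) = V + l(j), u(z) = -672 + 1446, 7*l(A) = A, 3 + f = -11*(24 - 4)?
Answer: 7/719 ≈ 0.0097357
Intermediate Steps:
f = -223 (f = -3 - 11*(24 - 4) = -3 - 11*20 = -3 - 220 = -223)
l(A) = A/7
u(z) = 774
R(V, j) = V + j/7
1/(R(f, -3138) + u(144)) = 1/((-223 + (1/7)*(-3138)) + 774) = 1/((-223 - 3138/7) + 774) = 1/(-4699/7 + 774) = 1/(719/7) = 7/719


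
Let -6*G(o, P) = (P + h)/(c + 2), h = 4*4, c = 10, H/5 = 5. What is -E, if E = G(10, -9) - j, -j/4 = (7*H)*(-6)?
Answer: 302407/72 ≈ 4200.1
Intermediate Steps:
H = 25 (H = 5*5 = 25)
h = 16
G(o, P) = -2/9 - P/72 (G(o, P) = -(P + 16)/(6*(10 + 2)) = -(16 + P)/(6*12) = -(4/3 + P/12)/6 = -2/9 - P/72)
j = 4200 (j = -4*7*25*(-6) = -700*(-6) = -4*(-1050) = 4200)
E = -302407/72 (E = (-2/9 - 1/72*(-9)) - 1*4200 = (-2/9 + ⅛) - 4200 = -7/72 - 4200 = -302407/72 ≈ -4200.1)
-E = -1*(-302407/72) = 302407/72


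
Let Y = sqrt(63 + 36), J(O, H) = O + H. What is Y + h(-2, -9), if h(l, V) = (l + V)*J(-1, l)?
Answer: 33 + 3*sqrt(11) ≈ 42.950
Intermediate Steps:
J(O, H) = H + O
Y = 3*sqrt(11) (Y = sqrt(99) = 3*sqrt(11) ≈ 9.9499)
h(l, V) = (-1 + l)*(V + l) (h(l, V) = (l + V)*(l - 1) = (V + l)*(-1 + l) = (-1 + l)*(V + l))
Y + h(-2, -9) = 3*sqrt(11) + (-1 - 2)*(-9 - 2) = 3*sqrt(11) - 3*(-11) = 3*sqrt(11) + 33 = 33 + 3*sqrt(11)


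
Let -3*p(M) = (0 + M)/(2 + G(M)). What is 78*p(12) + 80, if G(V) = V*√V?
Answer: 34636/431 - 1872*√3/431 ≈ 72.839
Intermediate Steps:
G(V) = V^(3/2)
p(M) = -M/(3*(2 + M^(3/2))) (p(M) = -(0 + M)/(3*(2 + M^(3/2))) = -M/(3*(2 + M^(3/2))))
78*p(12) + 80 = 78*(-1*12/(6 + 3*12^(3/2))) + 80 = 78*(-1*12/(6 + 3*(24*√3))) + 80 = 78*(-1*12/(6 + 72*√3)) + 80 = 78*(-12/(6 + 72*√3)) + 80 = -936/(6 + 72*√3) + 80 = 80 - 936/(6 + 72*√3)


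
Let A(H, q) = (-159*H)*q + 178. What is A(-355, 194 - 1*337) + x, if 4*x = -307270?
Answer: -16296549/2 ≈ -8.1483e+6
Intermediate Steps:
x = -153635/2 (x = (¼)*(-307270) = -153635/2 ≈ -76818.)
A(H, q) = 178 - 159*H*q (A(H, q) = -159*H*q + 178 = 178 - 159*H*q)
A(-355, 194 - 1*337) + x = (178 - 159*(-355)*(194 - 1*337)) - 153635/2 = (178 - 159*(-355)*(194 - 337)) - 153635/2 = (178 - 159*(-355)*(-143)) - 153635/2 = (178 - 8071635) - 153635/2 = -8071457 - 153635/2 = -16296549/2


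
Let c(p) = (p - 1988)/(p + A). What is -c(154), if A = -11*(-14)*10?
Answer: 131/121 ≈ 1.0826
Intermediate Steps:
A = 1540 (A = 154*10 = 1540)
c(p) = (-1988 + p)/(1540 + p) (c(p) = (p - 1988)/(p + 1540) = (-1988 + p)/(1540 + p))
-c(154) = -(-1988 + 154)/(1540 + 154) = -(-1834)/1694 = -1*(-131/121) = 131/121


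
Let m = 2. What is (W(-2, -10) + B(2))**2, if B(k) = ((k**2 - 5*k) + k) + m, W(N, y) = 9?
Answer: 49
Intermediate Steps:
B(k) = 2 + k**2 - 4*k (B(k) = ((k**2 - 5*k) + k) + 2 = (k**2 - 4*k) + 2 = 2 + k**2 - 4*k)
(W(-2, -10) + B(2))**2 = (9 + (2 + 2**2 - 4*2))**2 = (9 + (2 + 4 - 8))**2 = (9 - 2)**2 = 7**2 = 49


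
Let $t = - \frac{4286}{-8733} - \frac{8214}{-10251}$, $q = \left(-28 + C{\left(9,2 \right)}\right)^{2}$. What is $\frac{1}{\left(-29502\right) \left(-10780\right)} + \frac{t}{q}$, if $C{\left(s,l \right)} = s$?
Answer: $\frac{1362456032739509}{380665353433697640} \approx 0.0035791$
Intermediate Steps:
$q = 361$ ($q = \left(-28 + 9\right)^{2} = \left(-19\right)^{2} = 361$)
$t = \frac{4284024}{3315629}$ ($t = \left(-4286\right) \left(- \frac{1}{8733}\right) - - \frac{2738}{3417} = \frac{4286}{8733} + \frac{2738}{3417} = \frac{4284024}{3315629} \approx 1.2921$)
$\frac{1}{\left(-29502\right) \left(-10780\right)} + \frac{t}{q} = \frac{1}{\left(-29502\right) \left(-10780\right)} + \frac{4284024}{3315629 \cdot 361} = \left(- \frac{1}{29502}\right) \left(- \frac{1}{10780}\right) + \frac{4284024}{3315629} \cdot \frac{1}{361} = \frac{1}{318031560} + \frac{4284024}{1196942069} = \frac{1362456032739509}{380665353433697640}$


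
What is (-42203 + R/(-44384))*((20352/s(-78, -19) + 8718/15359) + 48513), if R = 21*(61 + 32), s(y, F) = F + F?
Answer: -26225803021617800055/12952183264 ≈ -2.0248e+9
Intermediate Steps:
s(y, F) = 2*F
R = 1953 (R = 21*93 = 1953)
(-42203 + R/(-44384))*((20352/s(-78, -19) + 8718/15359) + 48513) = (-42203 + 1953/(-44384))*((20352/((2*(-19))) + 8718/15359) + 48513) = (-42203 + 1953*(-1/44384))*((20352/(-38) + 8718*(1/15359)) + 48513) = (-42203 - 1953/44384)*((20352*(-1/38) + 8718/15359) + 48513) = -1873139905*((-10176/19 + 8718/15359) + 48513)/44384 = -1873139905*(-156127542/291821 + 48513)/44384 = -1873139905/44384*14000984631/291821 = -26225803021617800055/12952183264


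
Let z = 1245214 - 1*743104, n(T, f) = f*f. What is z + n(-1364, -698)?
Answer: 989314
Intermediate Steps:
n(T, f) = f**2
z = 502110 (z = 1245214 - 743104 = 502110)
z + n(-1364, -698) = 502110 + (-698)**2 = 502110 + 487204 = 989314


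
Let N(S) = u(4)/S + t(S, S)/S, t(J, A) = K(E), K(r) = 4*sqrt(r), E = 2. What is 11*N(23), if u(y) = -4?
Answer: -44/23 + 44*sqrt(2)/23 ≈ 0.79241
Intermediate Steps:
t(J, A) = 4*sqrt(2)
N(S) = -4/S + 4*sqrt(2)/S (N(S) = -4/S + (4*sqrt(2))/S = -4/S + 4*sqrt(2)/S)
11*N(23) = 11*(4*(-1 + sqrt(2))/23) = 11*(4*(1/23)*(-1 + sqrt(2))) = 11*(-4/23 + 4*sqrt(2)/23) = -44/23 + 44*sqrt(2)/23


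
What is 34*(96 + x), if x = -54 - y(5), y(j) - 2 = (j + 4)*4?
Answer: 136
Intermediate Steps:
y(j) = 18 + 4*j (y(j) = 2 + (j + 4)*4 = 2 + (4 + j)*4 = 2 + (16 + 4*j) = 18 + 4*j)
x = -92 (x = -54 - (18 + 4*5) = -54 - (18 + 20) = -54 - 1*38 = -54 - 38 = -92)
34*(96 + x) = 34*(96 - 92) = 34*4 = 136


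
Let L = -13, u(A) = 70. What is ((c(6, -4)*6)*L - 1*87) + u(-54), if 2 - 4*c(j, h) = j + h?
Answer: -17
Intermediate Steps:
c(j, h) = 1/2 - h/4 - j/4 (c(j, h) = 1/2 - (j + h)/4 = 1/2 - (h + j)/4 = 1/2 + (-h/4 - j/4) = 1/2 - h/4 - j/4)
((c(6, -4)*6)*L - 1*87) + u(-54) = (((1/2 - 1/4*(-4) - 1/4*6)*6)*(-13) - 1*87) + 70 = (((1/2 + 1 - 3/2)*6)*(-13) - 87) + 70 = ((0*6)*(-13) - 87) + 70 = (0*(-13) - 87) + 70 = (0 - 87) + 70 = -87 + 70 = -17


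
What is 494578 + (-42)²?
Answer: 496342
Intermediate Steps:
494578 + (-42)² = 494578 + 1764 = 496342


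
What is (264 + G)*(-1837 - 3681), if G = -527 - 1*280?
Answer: 2996274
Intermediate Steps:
G = -807 (G = -527 - 280 = -807)
(264 + G)*(-1837 - 3681) = (264 - 807)*(-1837 - 3681) = -543*(-5518) = 2996274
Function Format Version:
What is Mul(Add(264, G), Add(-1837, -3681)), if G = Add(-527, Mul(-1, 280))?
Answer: 2996274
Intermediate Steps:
G = -807 (G = Add(-527, -280) = -807)
Mul(Add(264, G), Add(-1837, -3681)) = Mul(Add(264, -807), Add(-1837, -3681)) = Mul(-543, -5518) = 2996274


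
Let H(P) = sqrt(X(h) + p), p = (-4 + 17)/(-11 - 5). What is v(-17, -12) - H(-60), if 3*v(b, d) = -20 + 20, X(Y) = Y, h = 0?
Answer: -I*sqrt(13)/4 ≈ -0.90139*I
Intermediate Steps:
p = -13/16 (p = 13/(-16) = 13*(-1/16) = -13/16 ≈ -0.81250)
v(b, d) = 0 (v(b, d) = (-20 + 20)/3 = (1/3)*0 = 0)
H(P) = I*sqrt(13)/4 (H(P) = sqrt(0 - 13/16) = sqrt(-13/16) = I*sqrt(13)/4)
v(-17, -12) - H(-60) = 0 - I*sqrt(13)/4 = -I*sqrt(13)/4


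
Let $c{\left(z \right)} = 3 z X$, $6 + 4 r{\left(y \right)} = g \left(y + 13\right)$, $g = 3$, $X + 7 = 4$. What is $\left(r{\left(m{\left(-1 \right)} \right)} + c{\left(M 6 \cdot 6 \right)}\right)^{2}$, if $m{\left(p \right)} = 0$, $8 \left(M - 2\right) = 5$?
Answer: $\frac{11350161}{16} \approx 7.0939 \cdot 10^{5}$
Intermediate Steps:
$X = -3$ ($X = -7 + 4 = -3$)
$M = \frac{21}{8}$ ($M = 2 + \frac{1}{8} \cdot 5 = 2 + \frac{5}{8} = \frac{21}{8} \approx 2.625$)
$r{\left(y \right)} = \frac{33}{4} + \frac{3 y}{4}$ ($r{\left(y \right)} = - \frac{3}{2} + \frac{3 \left(y + 13\right)}{4} = - \frac{3}{2} + \frac{3 \left(13 + y\right)}{4} = - \frac{3}{2} + \frac{39 + 3 y}{4} = - \frac{3}{2} + \left(\frac{39}{4} + \frac{3 y}{4}\right) = \frac{33}{4} + \frac{3 y}{4}$)
$c{\left(z \right)} = - 9 z$ ($c{\left(z \right)} = 3 z \left(-3\right) = - 9 z$)
$\left(r{\left(m{\left(-1 \right)} \right)} + c{\left(M 6 \cdot 6 \right)}\right)^{2} = \left(\left(\frac{33}{4} + \frac{3}{4} \cdot 0\right) - 9 \cdot \frac{21}{8} \cdot 6 \cdot 6\right)^{2} = \left(\left(\frac{33}{4} + 0\right) - 9 \cdot \frac{63}{4} \cdot 6\right)^{2} = \left(\frac{33}{4} - \frac{1701}{2}\right)^{2} = \left(- \frac{3369}{4}\right)^{2} = \frac{11350161}{16}$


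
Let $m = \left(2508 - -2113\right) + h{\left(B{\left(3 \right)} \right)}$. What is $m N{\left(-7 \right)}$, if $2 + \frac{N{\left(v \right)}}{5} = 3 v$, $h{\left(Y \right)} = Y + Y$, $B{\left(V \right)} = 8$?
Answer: $-533255$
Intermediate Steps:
$h{\left(Y \right)} = 2 Y$
$N{\left(v \right)} = -10 + 15 v$ ($N{\left(v \right)} = -10 + 5 \cdot 3 v = -10 + 15 v$)
$m = 4637$ ($m = \left(2508 - -2113\right) + 2 \cdot 8 = \left(2508 + 2113\right) + 16 = 4621 + 16 = 4637$)
$m N{\left(-7 \right)} = 4637 \left(-10 + 15 \left(-7\right)\right) = 4637 \left(-10 - 105\right) = 4637 \left(-115\right) = -533255$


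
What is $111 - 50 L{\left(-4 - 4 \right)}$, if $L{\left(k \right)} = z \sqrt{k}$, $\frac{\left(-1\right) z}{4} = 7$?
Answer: $111 + 2800 i \sqrt{2} \approx 111.0 + 3959.8 i$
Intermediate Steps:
$z = -28$ ($z = \left(-4\right) 7 = -28$)
$L{\left(k \right)} = - 28 \sqrt{k}$
$111 - 50 L{\left(-4 - 4 \right)} = 111 - 50 \left(- 28 \sqrt{-4 - 4}\right) = 111 - 50 \left(- 28 \sqrt{-8}\right) = 111 - 50 \left(- 28 \cdot 2 i \sqrt{2}\right) = 111 - 50 \left(- 56 i \sqrt{2}\right) = 111 + 2800 i \sqrt{2}$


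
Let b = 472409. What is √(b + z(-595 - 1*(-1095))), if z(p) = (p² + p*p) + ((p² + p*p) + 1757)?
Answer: √1474166 ≈ 1214.2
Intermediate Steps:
z(p) = 1757 + 4*p² (z(p) = (p² + p²) + ((p² + p²) + 1757) = 2*p² + (2*p² + 1757) = 2*p² + (1757 + 2*p²) = 1757 + 4*p²)
√(b + z(-595 - 1*(-1095))) = √(472409 + (1757 + 4*(-595 - 1*(-1095))²)) = √(472409 + (1757 + 4*(-595 + 1095)²)) = √(472409 + (1757 + 4*500²)) = √(472409 + (1757 + 4*250000)) = √(472409 + (1757 + 1000000)) = √(472409 + 1001757) = √1474166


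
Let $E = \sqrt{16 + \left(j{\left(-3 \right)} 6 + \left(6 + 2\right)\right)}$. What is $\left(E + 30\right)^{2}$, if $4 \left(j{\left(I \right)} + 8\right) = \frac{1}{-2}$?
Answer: $\frac{3501}{4} + 90 i \sqrt{11} \approx 875.25 + 298.5 i$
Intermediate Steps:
$j{\left(I \right)} = - \frac{65}{8}$ ($j{\left(I \right)} = -8 + \frac{1}{4 \left(-2\right)} = -8 + \frac{1}{4} \left(- \frac{1}{2}\right) = -8 - \frac{1}{8} = - \frac{65}{8}$)
$E = \frac{3 i \sqrt{11}}{2}$ ($E = \sqrt{16 + \left(\left(- \frac{65}{8}\right) 6 + \left(6 + 2\right)\right)} = \sqrt{16 + \left(- \frac{195}{4} + 8\right)} = \sqrt{16 - \frac{163}{4}} = \sqrt{- \frac{99}{4}} = \frac{3 i \sqrt{11}}{2} \approx 4.9749 i$)
$\left(E + 30\right)^{2} = \left(\frac{3 i \sqrt{11}}{2} + 30\right)^{2} = \left(30 + \frac{3 i \sqrt{11}}{2}\right)^{2}$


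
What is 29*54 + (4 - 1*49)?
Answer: 1521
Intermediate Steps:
29*54 + (4 - 1*49) = 1566 + (4 - 49) = 1566 - 45 = 1521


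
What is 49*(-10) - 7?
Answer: -497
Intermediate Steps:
49*(-10) - 7 = -490 - 7 = -497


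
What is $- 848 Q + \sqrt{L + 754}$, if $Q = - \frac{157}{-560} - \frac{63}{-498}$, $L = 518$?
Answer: $- \frac{1002283}{2905} + 2 \sqrt{318} \approx -309.35$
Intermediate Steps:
$Q = \frac{18911}{46480}$ ($Q = \left(-157\right) \left(- \frac{1}{560}\right) - - \frac{21}{166} = \frac{157}{560} + \frac{21}{166} = \frac{18911}{46480} \approx 0.40686$)
$- 848 Q + \sqrt{L + 754} = \left(-848\right) \frac{18911}{46480} + \sqrt{518 + 754} = - \frac{1002283}{2905} + \sqrt{1272} = - \frac{1002283}{2905} + 2 \sqrt{318}$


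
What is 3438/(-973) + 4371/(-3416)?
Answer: -2285313/474824 ≈ -4.8130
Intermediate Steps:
3438/(-973) + 4371/(-3416) = 3438*(-1/973) + 4371*(-1/3416) = -3438/973 - 4371/3416 = -2285313/474824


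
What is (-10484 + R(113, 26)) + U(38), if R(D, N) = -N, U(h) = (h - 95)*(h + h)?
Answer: -14842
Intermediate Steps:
U(h) = 2*h*(-95 + h) (U(h) = (-95 + h)*(2*h) = 2*h*(-95 + h))
(-10484 + R(113, 26)) + U(38) = (-10484 - 1*26) + 2*38*(-95 + 38) = (-10484 - 26) + 2*38*(-57) = -10510 - 4332 = -14842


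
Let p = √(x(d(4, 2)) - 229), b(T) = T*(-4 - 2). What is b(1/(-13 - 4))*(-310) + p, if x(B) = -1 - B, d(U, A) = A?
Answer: -1860/17 + 2*I*√58 ≈ -109.41 + 15.232*I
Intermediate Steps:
b(T) = -6*T (b(T) = T*(-6) = -6*T)
p = 2*I*√58 (p = √((-1 - 1*2) - 229) = √((-1 - 2) - 229) = √(-3 - 229) = √(-232) = 2*I*√58 ≈ 15.232*I)
b(1/(-13 - 4))*(-310) + p = -6/(-13 - 4)*(-310) + 2*I*√58 = -6/(-17)*(-310) + 2*I*√58 = -6*(-1/17)*(-310) + 2*I*√58 = (6/17)*(-310) + 2*I*√58 = -1860/17 + 2*I*√58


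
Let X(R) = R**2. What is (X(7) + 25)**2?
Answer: 5476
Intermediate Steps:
(X(7) + 25)**2 = (7**2 + 25)**2 = (49 + 25)**2 = 74**2 = 5476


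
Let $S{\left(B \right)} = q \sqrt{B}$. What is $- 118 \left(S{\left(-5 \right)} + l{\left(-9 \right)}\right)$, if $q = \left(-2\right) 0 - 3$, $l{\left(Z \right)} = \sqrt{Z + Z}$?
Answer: $354 i \left(\sqrt{5} - \sqrt{2}\right) \approx 290.94 i$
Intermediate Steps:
$l{\left(Z \right)} = \sqrt{2} \sqrt{Z}$ ($l{\left(Z \right)} = \sqrt{2 Z} = \sqrt{2} \sqrt{Z}$)
$q = -3$ ($q = 0 - 3 = -3$)
$S{\left(B \right)} = - 3 \sqrt{B}$
$- 118 \left(S{\left(-5 \right)} + l{\left(-9 \right)}\right) = - 118 \left(- 3 \sqrt{-5} + \sqrt{2} \sqrt{-9}\right) = - 118 \left(- 3 i \sqrt{5} + \sqrt{2} \cdot 3 i\right) = - 118 \left(- 3 i \sqrt{5} + 3 i \sqrt{2}\right) = - 354 i \sqrt{2} + 354 i \sqrt{5}$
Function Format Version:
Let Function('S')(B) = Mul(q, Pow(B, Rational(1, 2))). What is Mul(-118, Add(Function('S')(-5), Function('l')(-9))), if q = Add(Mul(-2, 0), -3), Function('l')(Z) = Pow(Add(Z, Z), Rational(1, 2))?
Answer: Mul(354, I, Add(Pow(5, Rational(1, 2)), Mul(-1, Pow(2, Rational(1, 2))))) ≈ Mul(290.94, I)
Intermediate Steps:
Function('l')(Z) = Mul(Pow(2, Rational(1, 2)), Pow(Z, Rational(1, 2))) (Function('l')(Z) = Pow(Mul(2, Z), Rational(1, 2)) = Mul(Pow(2, Rational(1, 2)), Pow(Z, Rational(1, 2))))
q = -3 (q = Add(0, -3) = -3)
Function('S')(B) = Mul(-3, Pow(B, Rational(1, 2)))
Mul(-118, Add(Function('S')(-5), Function('l')(-9))) = Mul(-118, Add(Mul(-3, Pow(-5, Rational(1, 2))), Mul(Pow(2, Rational(1, 2)), Pow(-9, Rational(1, 2))))) = Mul(-118, Add(Mul(-3, Mul(I, Pow(5, Rational(1, 2)))), Mul(Pow(2, Rational(1, 2)), Mul(3, I)))) = Mul(-118, Add(Mul(-3, I, Pow(5, Rational(1, 2))), Mul(3, I, Pow(2, Rational(1, 2))))) = Add(Mul(-354, I, Pow(2, Rational(1, 2))), Mul(354, I, Pow(5, Rational(1, 2))))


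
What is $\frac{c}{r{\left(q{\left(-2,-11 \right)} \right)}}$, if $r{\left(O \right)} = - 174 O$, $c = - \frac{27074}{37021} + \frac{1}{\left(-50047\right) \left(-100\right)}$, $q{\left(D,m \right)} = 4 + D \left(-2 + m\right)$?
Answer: $\frac{135497210779}{967156373214000} \approx 0.0001401$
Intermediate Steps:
$c = - \frac{135497210779}{185278998700}$ ($c = \left(-27074\right) \frac{1}{37021} - - \frac{1}{5004700} = - \frac{27074}{37021} + \frac{1}{5004700} = - \frac{135497210779}{185278998700} \approx -0.73131$)
$\frac{c}{r{\left(q{\left(-2,-11 \right)} \right)}} = - \frac{135497210779}{185278998700 \left(- 174 \left(4 - -4 - -22\right)\right)} = - \frac{135497210779}{185278998700 \left(- 174 \left(4 + 4 + 22\right)\right)} = - \frac{135497210779}{185278998700 \left(\left(-174\right) 30\right)} = - \frac{135497210779}{185278998700 \left(-5220\right)} = \left(- \frac{135497210779}{185278998700}\right) \left(- \frac{1}{5220}\right) = \frac{135497210779}{967156373214000}$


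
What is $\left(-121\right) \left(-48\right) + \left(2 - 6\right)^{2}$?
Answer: $5824$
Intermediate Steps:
$\left(-121\right) \left(-48\right) + \left(2 - 6\right)^{2} = 5808 + \left(-4\right)^{2} = 5808 + 16 = 5824$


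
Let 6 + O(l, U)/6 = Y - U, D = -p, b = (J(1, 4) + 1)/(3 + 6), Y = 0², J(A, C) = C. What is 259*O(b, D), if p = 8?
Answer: 3108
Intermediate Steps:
Y = 0
b = 5/9 (b = (4 + 1)/(3 + 6) = 5/9 ≈ 0.55556)
D = -8 (D = -1*8 = -8)
O(l, U) = -36 - 6*U (O(l, U) = -36 + 6*(0 - U) = -36 + 6*(-U) = -36 - 6*U)
259*O(b, D) = 259*(-36 - 6*(-8)) = 259*(-36 + 48) = 259*12 = 3108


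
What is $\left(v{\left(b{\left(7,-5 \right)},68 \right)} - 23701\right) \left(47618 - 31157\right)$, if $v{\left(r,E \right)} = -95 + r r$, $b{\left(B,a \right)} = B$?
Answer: $-390899367$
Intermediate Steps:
$v{\left(r,E \right)} = -95 + r^{2}$
$\left(v{\left(b{\left(7,-5 \right)},68 \right)} - 23701\right) \left(47618 - 31157\right) = \left(\left(-95 + 7^{2}\right) - 23701\right) \left(47618 - 31157\right) = \left(\left(-95 + 49\right) - 23701\right) 16461 = \left(-46 - 23701\right) 16461 = \left(-23747\right) 16461 = -390899367$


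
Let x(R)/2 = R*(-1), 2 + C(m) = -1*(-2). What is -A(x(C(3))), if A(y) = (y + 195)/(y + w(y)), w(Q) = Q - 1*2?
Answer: 195/2 ≈ 97.500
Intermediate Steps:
C(m) = 0 (C(m) = -2 - 1*(-2) = -2 + 2 = 0)
w(Q) = -2 + Q (w(Q) = Q - 2 = -2 + Q)
x(R) = -2*R (x(R) = 2*(R*(-1)) = 2*(-R) = -2*R)
A(y) = (195 + y)/(-2 + 2*y) (A(y) = (y + 195)/(y + (-2 + y)) = (195 + y)/(-2 + 2*y))
-A(x(C(3))) = -(195 - 2*0)/(2*(-1 - 2*0)) = -(195 + 0)/(2*(-1 + 0)) = -195/(2*(-1)) = -(-1)*195/2 = -1*(-195/2) = 195/2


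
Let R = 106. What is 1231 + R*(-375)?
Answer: -38519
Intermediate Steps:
1231 + R*(-375) = 1231 + 106*(-375) = 1231 - 39750 = -38519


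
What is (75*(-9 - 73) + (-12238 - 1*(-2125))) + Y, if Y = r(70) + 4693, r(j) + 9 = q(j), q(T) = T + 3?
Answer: -11506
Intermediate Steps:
q(T) = 3 + T
r(j) = -6 + j (r(j) = -9 + (3 + j) = -6 + j)
Y = 4757 (Y = (-6 + 70) + 4693 = 64 + 4693 = 4757)
(75*(-9 - 73) + (-12238 - 1*(-2125))) + Y = (75*(-9 - 73) + (-12238 - 1*(-2125))) + 4757 = (75*(-82) + (-12238 + 2125)) + 4757 = (-6150 - 10113) + 4757 = -16263 + 4757 = -11506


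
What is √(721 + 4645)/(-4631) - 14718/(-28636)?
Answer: 7359/14318 - √5366/4631 ≈ 0.49815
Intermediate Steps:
√(721 + 4645)/(-4631) - 14718/(-28636) = √5366*(-1/4631) - 14718*(-1/28636) = -√5366/4631 + 7359/14318 = 7359/14318 - √5366/4631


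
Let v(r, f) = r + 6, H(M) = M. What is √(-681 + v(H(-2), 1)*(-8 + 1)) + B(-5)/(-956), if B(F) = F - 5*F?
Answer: -5/239 + I*√709 ≈ -0.020921 + 26.627*I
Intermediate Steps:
v(r, f) = 6 + r
B(F) = -4*F
√(-681 + v(H(-2), 1)*(-8 + 1)) + B(-5)/(-956) = √(-681 + (6 - 2)*(-8 + 1)) + (-4*(-5))/(-956) = √(-681 + 4*(-7)) - 1/956*20 = √(-681 - 28) - 5/239 = √(-709) - 5/239 = I*√709 - 5/239 = -5/239 + I*√709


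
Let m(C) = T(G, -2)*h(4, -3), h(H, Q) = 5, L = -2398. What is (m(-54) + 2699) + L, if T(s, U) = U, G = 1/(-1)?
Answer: 291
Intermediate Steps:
G = -1
m(C) = -10 (m(C) = -2*5 = -10)
(m(-54) + 2699) + L = (-10 + 2699) - 2398 = 2689 - 2398 = 291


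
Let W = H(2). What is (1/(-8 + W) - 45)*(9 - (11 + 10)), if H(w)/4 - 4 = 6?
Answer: 4317/8 ≈ 539.63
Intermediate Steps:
H(w) = 40 (H(w) = 16 + 4*6 = 16 + 24 = 40)
W = 40
(1/(-8 + W) - 45)*(9 - (11 + 10)) = (1/(-8 + 40) - 45)*(9 - (11 + 10)) = (1/32 - 45)*(9 - 1*21) = (1/32 - 45)*(9 - 21) = -1439/32*(-12) = 4317/8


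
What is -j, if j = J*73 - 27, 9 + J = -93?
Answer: 7473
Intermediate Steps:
J = -102 (J = -9 - 93 = -102)
j = -7473 (j = -102*73 - 27 = -7446 - 27 = -7473)
-j = -1*(-7473) = 7473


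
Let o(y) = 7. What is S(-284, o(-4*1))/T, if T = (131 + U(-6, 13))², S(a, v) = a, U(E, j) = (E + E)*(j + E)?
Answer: -284/2209 ≈ -0.12856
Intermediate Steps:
U(E, j) = 2*E*(E + j) (U(E, j) = (2*E)*(E + j) = 2*E*(E + j))
T = 2209 (T = (131 + 2*(-6)*(-6 + 13))² = (131 + 2*(-6)*7)² = (131 - 84)² = 47² = 2209)
S(-284, o(-4*1))/T = -284/2209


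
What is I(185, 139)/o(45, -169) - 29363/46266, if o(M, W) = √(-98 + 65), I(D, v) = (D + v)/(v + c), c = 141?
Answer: -29363/46266 - 27*I*√33/770 ≈ -0.63466 - 0.20143*I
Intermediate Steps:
I(D, v) = (D + v)/(141 + v) (I(D, v) = (D + v)/(v + 141) = (D + v)/(141 + v))
o(M, W) = I*√33 (o(M, W) = √(-33) = I*√33)
I(185, 139)/o(45, -169) - 29363/46266 = ((185 + 139)/(141 + 139))/((I*√33)) - 29363/46266 = (324/280)*(-I*√33/33) - 29363*1/46266 = ((1/280)*324)*(-I*√33/33) - 29363/46266 = 81*(-I*√33/33)/70 - 29363/46266 = -27*I*√33/770 - 29363/46266 = -29363/46266 - 27*I*√33/770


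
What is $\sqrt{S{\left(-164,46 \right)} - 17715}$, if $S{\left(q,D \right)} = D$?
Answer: $i \sqrt{17669} \approx 132.92 i$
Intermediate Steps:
$\sqrt{S{\left(-164,46 \right)} - 17715} = \sqrt{46 - 17715} = \sqrt{-17669} = i \sqrt{17669}$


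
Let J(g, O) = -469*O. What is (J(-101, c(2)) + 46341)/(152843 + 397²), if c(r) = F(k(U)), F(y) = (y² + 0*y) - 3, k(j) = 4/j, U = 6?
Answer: 106964/698517 ≈ 0.15313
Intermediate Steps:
F(y) = -3 + y² (F(y) = (y² + 0) - 3 = y² - 3 = -3 + y²)
c(r) = -23/9 (c(r) = -3 + (4/6)² = -3 + (4*(⅙))² = -3 + (⅔)² = -3 + 4/9 = -23/9)
(J(-101, c(2)) + 46341)/(152843 + 397²) = (-469*(-23/9) + 46341)/(152843 + 397²) = (10787/9 + 46341)/(152843 + 157609) = (427856/9)/310452 = (427856/9)*(1/310452) = 106964/698517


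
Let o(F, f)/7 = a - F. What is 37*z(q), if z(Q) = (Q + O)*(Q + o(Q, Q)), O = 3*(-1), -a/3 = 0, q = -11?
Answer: -34188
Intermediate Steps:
a = 0 (a = -3*0 = 0)
o(F, f) = -7*F (o(F, f) = 7*(0 - F) = 7*(-F) = -7*F)
O = -3
z(Q) = -6*Q*(-3 + Q) (z(Q) = (Q - 3)*(Q - 7*Q) = (-3 + Q)*(-6*Q) = -6*Q*(-3 + Q))
37*z(q) = 37*(6*(-11)*(3 - 1*(-11))) = 37*(6*(-11)*(3 + 11)) = 37*(6*(-11)*14) = 37*(-924) = -34188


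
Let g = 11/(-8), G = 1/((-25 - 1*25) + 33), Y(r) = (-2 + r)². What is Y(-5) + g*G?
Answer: 6675/136 ≈ 49.081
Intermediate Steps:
G = -1/17 (G = 1/((-25 - 25) + 33) = 1/(-50 + 33) = 1/(-17) = -1/17 ≈ -0.058824)
g = -11/8 (g = 11*(-⅛) = -11/8 ≈ -1.3750)
Y(-5) + g*G = (-2 - 5)² - 11/8*(-1/17) = (-7)² + 11/136 = 49 + 11/136 = 6675/136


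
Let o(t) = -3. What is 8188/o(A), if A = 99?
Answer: -8188/3 ≈ -2729.3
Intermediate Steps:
8188/o(A) = 8188/(-3) = 8188*(-⅓) = -8188/3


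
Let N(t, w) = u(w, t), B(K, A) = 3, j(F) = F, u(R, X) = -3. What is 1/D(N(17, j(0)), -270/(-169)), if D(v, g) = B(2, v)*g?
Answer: 169/810 ≈ 0.20864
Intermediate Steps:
N(t, w) = -3
D(v, g) = 3*g
1/D(N(17, j(0)), -270/(-169)) = 1/(3*(-270/(-169))) = 1/(3*(-270*(-1/169))) = 1/(3*(270/169)) = 1/(810/169) = 169/810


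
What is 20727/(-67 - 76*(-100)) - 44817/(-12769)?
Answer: 66918836/10687653 ≈ 6.2613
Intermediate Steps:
20727/(-67 - 76*(-100)) - 44817/(-12769) = 20727/(-67 + 7600) - 44817*(-1/12769) = 20727/7533 + 44817/12769 = 20727*(1/7533) + 44817/12769 = 2303/837 + 44817/12769 = 66918836/10687653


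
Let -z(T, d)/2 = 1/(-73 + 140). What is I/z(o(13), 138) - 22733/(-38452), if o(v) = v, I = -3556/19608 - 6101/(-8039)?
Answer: -3552852966466/189410601057 ≈ -18.757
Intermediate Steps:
I = 22760431/39407178 (I = -3556*1/19608 - 6101*(-1/8039) = -889/4902 + 6101/8039 = 22760431/39407178 ≈ 0.57757)
z(T, d) = -2/67 (z(T, d) = -2/(-73 + 140) = -2/67)
I/z(o(13), 138) - 22733/(-38452) = 22760431/(39407178*(-2/67)) - 22733/(-38452) = (22760431/39407178)*(-67/2) - 22733*(-1/38452) = -1524948877/78814356 + 22733/38452 = -3552852966466/189410601057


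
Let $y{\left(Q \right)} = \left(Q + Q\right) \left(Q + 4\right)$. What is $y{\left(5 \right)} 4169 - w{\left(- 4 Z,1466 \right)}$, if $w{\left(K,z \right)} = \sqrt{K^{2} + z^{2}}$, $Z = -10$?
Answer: $375210 - 2 \sqrt{537689} \approx 3.7374 \cdot 10^{5}$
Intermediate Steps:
$y{\left(Q \right)} = 2 Q \left(4 + Q\right)$
$y{\left(5 \right)} 4169 - w{\left(- 4 Z,1466 \right)} = 2 \cdot 5 \left(4 + 5\right) 4169 - \sqrt{\left(\left(-4\right) \left(-10\right)\right)^{2} + 1466^{2}} = 2 \cdot 5 \cdot 9 \cdot 4169 - \sqrt{40^{2} + 2149156} = 90 \cdot 4169 - \sqrt{1600 + 2149156} = 375210 - \sqrt{2150756} = 375210 - 2 \sqrt{537689}$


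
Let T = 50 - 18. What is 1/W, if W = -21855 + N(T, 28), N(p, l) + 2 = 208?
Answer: -1/21649 ≈ -4.6192e-5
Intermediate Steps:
T = 32
N(p, l) = 206 (N(p, l) = -2 + 208 = 206)
W = -21649 (W = -21855 + 206 = -21649)
1/W = 1/(-21649) = -1/21649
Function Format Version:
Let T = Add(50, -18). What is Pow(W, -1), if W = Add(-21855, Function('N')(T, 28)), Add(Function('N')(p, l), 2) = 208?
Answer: Rational(-1, 21649) ≈ -4.6192e-5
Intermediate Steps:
T = 32
Function('N')(p, l) = 206 (Function('N')(p, l) = Add(-2, 208) = 206)
W = -21649 (W = Add(-21855, 206) = -21649)
Pow(W, -1) = Pow(-21649, -1) = Rational(-1, 21649)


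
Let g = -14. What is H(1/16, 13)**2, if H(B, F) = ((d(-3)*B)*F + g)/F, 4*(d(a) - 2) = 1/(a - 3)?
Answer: 22705225/24920064 ≈ 0.91112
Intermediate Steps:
d(a) = 2 + 1/(4*(-3 + a)) (d(a) = 2 + 1/(4*(a - 3)) = 2 + 1/(4*(-3 + a)))
H(B, F) = (-14 + 47*B*F/24)/F (H(B, F) = ((((-23 + 8*(-3))/(4*(-3 - 3)))*B)*F - 14)/F = ((((1/4)*(-23 - 24)/(-6))*B)*F - 14)/F = ((((1/4)*(-1/6)*(-47))*B)*F - 14)/F = ((47*B/24)*F - 14)/F = (47*B*F/24 - 14)/F = (-14 + 47*B*F/24)/F)
H(1/16, 13)**2 = (-14/13 + (47/24)/16)**2 = (-14*1/13 + (47/24)*(1/16))**2 = (-14/13 + 47/384)**2 = (-4765/4992)**2 = 22705225/24920064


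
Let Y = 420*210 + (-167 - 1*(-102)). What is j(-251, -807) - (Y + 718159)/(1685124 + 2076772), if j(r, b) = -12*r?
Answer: 5665012229/1880948 ≈ 3011.8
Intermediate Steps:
Y = 88135 (Y = 88200 + (-167 + 102) = 88200 - 65 = 88135)
j(-251, -807) - (Y + 718159)/(1685124 + 2076772) = -12*(-251) - (88135 + 718159)/(1685124 + 2076772) = 3012 - 806294/3761896 = 3012 - 1*403147/1880948 = 3012 - 403147/1880948 = 5665012229/1880948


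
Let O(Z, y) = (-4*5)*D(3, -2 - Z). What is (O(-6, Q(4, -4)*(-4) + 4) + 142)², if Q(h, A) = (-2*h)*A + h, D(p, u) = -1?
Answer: 26244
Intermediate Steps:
Q(h, A) = h - 2*A*h (Q(h, A) = -2*A*h + h = h - 2*A*h)
O(Z, y) = 20 (O(Z, y) = -4*5*(-1) = -20*(-1) = 20)
(O(-6, Q(4, -4)*(-4) + 4) + 142)² = (20 + 142)² = 162² = 26244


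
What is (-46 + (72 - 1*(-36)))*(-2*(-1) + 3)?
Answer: 310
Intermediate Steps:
(-46 + (72 - 1*(-36)))*(-2*(-1) + 3) = (-46 + (72 + 36))*(2 + 3) = (-46 + 108)*5 = 62*5 = 310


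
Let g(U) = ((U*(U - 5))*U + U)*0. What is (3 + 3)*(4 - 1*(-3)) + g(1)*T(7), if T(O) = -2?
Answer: 42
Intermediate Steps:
g(U) = 0 (g(U) = ((U*(-5 + U))*U + U)*0 = (U²*(-5 + U) + U)*0 = (U + U²*(-5 + U))*0 = 0)
(3 + 3)*(4 - 1*(-3)) + g(1)*T(7) = (3 + 3)*(4 - 1*(-3)) + 0*(-2) = 6*(4 + 3) + 0 = 6*7 + 0 = 42 + 0 = 42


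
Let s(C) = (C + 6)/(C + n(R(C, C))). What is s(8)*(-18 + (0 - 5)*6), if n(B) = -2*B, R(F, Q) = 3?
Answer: -336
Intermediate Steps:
s(C) = (6 + C)/(-6 + C) (s(C) = (C + 6)/(C - 2*3) = (6 + C)/(C - 6) = (6 + C)/(-6 + C))
s(8)*(-18 + (0 - 5)*6) = ((6 + 8)/(-6 + 8))*(-18 + (0 - 5)*6) = (14/2)*(-18 - 5*6) = ((½)*14)*(-18 - 30) = 7*(-48) = -336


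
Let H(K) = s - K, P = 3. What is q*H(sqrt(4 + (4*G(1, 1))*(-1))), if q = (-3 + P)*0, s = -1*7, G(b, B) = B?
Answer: 0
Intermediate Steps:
s = -7
q = 0 (q = (-3 + 3)*0 = 0*0 = 0)
H(K) = -7 - K
q*H(sqrt(4 + (4*G(1, 1))*(-1))) = 0*(-7 - sqrt(4 + (4*1)*(-1))) = 0*(-7 - sqrt(4 + 4*(-1))) = 0*(-7 - sqrt(4 - 4)) = 0*(-7 - sqrt(0)) = 0*(-7 - 1*0) = 0*(-7 + 0) = 0*(-7) = 0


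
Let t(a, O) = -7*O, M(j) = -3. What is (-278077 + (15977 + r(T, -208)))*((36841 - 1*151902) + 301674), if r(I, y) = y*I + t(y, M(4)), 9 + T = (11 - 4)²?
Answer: -50459968587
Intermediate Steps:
T = 40 (T = -9 + (11 - 4)² = -9 + 7² = -9 + 49 = 40)
r(I, y) = 21 + I*y (r(I, y) = y*I - 7*(-3) = I*y + 21 = 21 + I*y)
(-278077 + (15977 + r(T, -208)))*((36841 - 1*151902) + 301674) = (-278077 + (15977 + (21 + 40*(-208))))*((36841 - 1*151902) + 301674) = (-278077 + (15977 + (21 - 8320)))*((36841 - 151902) + 301674) = (-278077 + (15977 - 8299))*(-115061 + 301674) = (-278077 + 7678)*186613 = -270399*186613 = -50459968587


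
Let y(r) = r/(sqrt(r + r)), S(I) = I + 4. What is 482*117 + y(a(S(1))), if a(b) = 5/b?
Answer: 56394 + sqrt(2)/2 ≈ 56395.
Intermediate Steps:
S(I) = 4 + I
y(r) = sqrt(2)*sqrt(r)/2 (y(r) = r/(sqrt(2*r)) = r/((sqrt(2)*sqrt(r))) = r*(sqrt(2)/(2*sqrt(r))) = sqrt(2)*sqrt(r)/2)
482*117 + y(a(S(1))) = 482*117 + sqrt(2)*sqrt(5/(4 + 1))/2 = 56394 + sqrt(2)*sqrt(5/5)/2 = 56394 + sqrt(2)*sqrt(5*(1/5))/2 = 56394 + sqrt(2)*sqrt(1)/2 = 56394 + (1/2)*sqrt(2)*1 = 56394 + sqrt(2)/2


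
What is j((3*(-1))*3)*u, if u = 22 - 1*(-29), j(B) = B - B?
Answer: 0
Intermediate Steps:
j(B) = 0
u = 51 (u = 22 + 29 = 51)
j((3*(-1))*3)*u = 0*51 = 0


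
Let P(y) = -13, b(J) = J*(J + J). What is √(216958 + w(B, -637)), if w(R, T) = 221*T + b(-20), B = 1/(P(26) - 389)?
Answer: √76981 ≈ 277.45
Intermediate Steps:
b(J) = 2*J² (b(J) = J*(2*J) = 2*J²)
B = -1/402 (B = 1/(-13 - 389) = 1/(-402) = -1/402 ≈ -0.0024876)
w(R, T) = 800 + 221*T (w(R, T) = 221*T + 2*(-20)² = 221*T + 2*400 = 221*T + 800 = 800 + 221*T)
√(216958 + w(B, -637)) = √(216958 + (800 + 221*(-637))) = √(216958 + (800 - 140777)) = √(216958 - 139977) = √76981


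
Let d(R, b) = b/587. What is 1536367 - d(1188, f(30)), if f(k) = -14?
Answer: 901847443/587 ≈ 1.5364e+6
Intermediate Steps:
d(R, b) = b/587 (d(R, b) = b*(1/587) = b/587)
1536367 - d(1188, f(30)) = 1536367 - (-14)/587 = 1536367 - 1*(-14/587) = 1536367 + 14/587 = 901847443/587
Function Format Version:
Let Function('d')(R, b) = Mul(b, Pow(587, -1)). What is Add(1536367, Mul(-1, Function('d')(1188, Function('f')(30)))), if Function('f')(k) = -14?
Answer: Rational(901847443, 587) ≈ 1.5364e+6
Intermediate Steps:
Function('d')(R, b) = Mul(Rational(1, 587), b) (Function('d')(R, b) = Mul(b, Rational(1, 587)) = Mul(Rational(1, 587), b))
Add(1536367, Mul(-1, Function('d')(1188, Function('f')(30)))) = Add(1536367, Mul(-1, Mul(Rational(1, 587), -14))) = Add(1536367, Mul(-1, Rational(-14, 587))) = Add(1536367, Rational(14, 587)) = Rational(901847443, 587)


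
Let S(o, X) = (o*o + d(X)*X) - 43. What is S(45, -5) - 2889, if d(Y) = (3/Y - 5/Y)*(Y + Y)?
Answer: -887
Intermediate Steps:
d(Y) = -4 (d(Y) = (-2/Y)*(2*Y) = -4)
S(o, X) = -43 + o**2 - 4*X (S(o, X) = (o*o - 4*X) - 43 = (o**2 - 4*X) - 43 = -43 + o**2 - 4*X)
S(45, -5) - 2889 = (-43 + 45**2 - 4*(-5)) - 2889 = (-43 + 2025 + 20) - 2889 = 2002 - 2889 = -887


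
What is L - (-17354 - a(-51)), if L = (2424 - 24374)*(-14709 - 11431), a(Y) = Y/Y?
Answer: 573790355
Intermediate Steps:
a(Y) = 1
L = 573773000 (L = -21950*(-26140) = 573773000)
L - (-17354 - a(-51)) = 573773000 - (-17354 - 1*1) = 573773000 - (-17354 - 1) = 573773000 - 1*(-17355) = 573773000 + 17355 = 573790355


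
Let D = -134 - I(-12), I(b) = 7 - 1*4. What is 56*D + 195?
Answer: -7477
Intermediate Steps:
I(b) = 3 (I(b) = 7 - 4 = 3)
D = -137 (D = -134 - 1*3 = -134 - 3 = -137)
56*D + 195 = 56*(-137) + 195 = -7672 + 195 = -7477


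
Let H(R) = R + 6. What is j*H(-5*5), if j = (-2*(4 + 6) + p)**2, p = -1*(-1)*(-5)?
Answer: -11875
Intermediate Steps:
H(R) = 6 + R
p = -5 (p = 1*(-5) = -5)
j = 625 (j = (-2*(4 + 6) - 5)**2 = (-2*10 - 5)**2 = (-20 - 5)**2 = (-25)**2 = 625)
j*H(-5*5) = 625*(6 - 5*5) = 625*(6 - 25) = 625*(-19) = -11875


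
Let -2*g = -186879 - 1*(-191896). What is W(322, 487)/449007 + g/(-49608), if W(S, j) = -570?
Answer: 56310641/1142273808 ≈ 0.049297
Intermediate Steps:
g = -5017/2 (g = -(-186879 - 1*(-191896))/2 = -(-186879 + 191896)/2 = -1/2*5017 = -5017/2 ≈ -2508.5)
W(322, 487)/449007 + g/(-49608) = -570/449007 - 5017/2/(-49608) = -570*1/449007 - 5017/2*(-1/49608) = -190/149669 + 5017/99216 = 56310641/1142273808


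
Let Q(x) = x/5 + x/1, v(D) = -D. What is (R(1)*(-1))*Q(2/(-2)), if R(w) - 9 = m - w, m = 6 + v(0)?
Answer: 84/5 ≈ 16.800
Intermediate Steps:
m = 6 (m = 6 - 1*0 = 6 + 0 = 6)
R(w) = 15 - w (R(w) = 9 + (6 - w) = 15 - w)
Q(x) = 6*x/5 (Q(x) = x*(⅕) + x*1 = x/5 + x = 6*x/5)
(R(1)*(-1))*Q(2/(-2)) = ((15 - 1*1)*(-1))*(6*(2/(-2))/5) = ((15 - 1)*(-1))*(6*(2*(-½))/5) = (14*(-1))*((6/5)*(-1)) = -14*(-6/5) = 84/5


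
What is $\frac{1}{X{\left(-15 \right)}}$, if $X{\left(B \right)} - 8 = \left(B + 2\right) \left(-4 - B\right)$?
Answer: $- \frac{1}{135} \approx -0.0074074$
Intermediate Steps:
$X{\left(B \right)} = 8 + \left(-4 - B\right) \left(2 + B\right)$ ($X{\left(B \right)} = 8 + \left(B + 2\right) \left(-4 - B\right) = 8 + \left(2 + B\right) \left(-4 - B\right) = 8 + \left(-4 - B\right) \left(2 + B\right)$)
$\frac{1}{X{\left(-15 \right)}} = \frac{1}{\left(-1\right) \left(-15\right) \left(6 - 15\right)} = \frac{1}{\left(-1\right) \left(-15\right) \left(-9\right)} = \frac{1}{-135} = - \frac{1}{135}$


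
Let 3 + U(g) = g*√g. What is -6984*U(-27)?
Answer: 20952 + 565704*I*√3 ≈ 20952.0 + 9.7983e+5*I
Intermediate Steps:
U(g) = -3 + g^(3/2) (U(g) = -3 + g*√g = -3 + g^(3/2))
-6984*U(-27) = -6984*(-3 + (-27)^(3/2)) = -6984*(-3 - 81*I*√3) = 20952 + 565704*I*√3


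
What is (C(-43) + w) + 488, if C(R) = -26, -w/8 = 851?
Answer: -6346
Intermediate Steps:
w = -6808 (w = -8*851 = -6808)
(C(-43) + w) + 488 = (-26 - 6808) + 488 = -6834 + 488 = -6346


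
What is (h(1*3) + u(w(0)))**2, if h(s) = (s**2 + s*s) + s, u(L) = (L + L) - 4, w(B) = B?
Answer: 289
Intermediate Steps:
u(L) = -4 + 2*L (u(L) = 2*L - 4 = -4 + 2*L)
h(s) = s + 2*s**2 (h(s) = (s**2 + s**2) + s = 2*s**2 + s = s + 2*s**2)
(h(1*3) + u(w(0)))**2 = ((1*3)*(1 + 2*(1*3)) + (-4 + 2*0))**2 = (3*(1 + 2*3) + (-4 + 0))**2 = (3*(1 + 6) - 4)**2 = (3*7 - 4)**2 = (21 - 4)**2 = 17**2 = 289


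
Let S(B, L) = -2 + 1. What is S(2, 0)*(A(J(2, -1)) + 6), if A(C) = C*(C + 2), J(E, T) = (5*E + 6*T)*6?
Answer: -630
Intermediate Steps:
J(E, T) = 30*E + 36*T
S(B, L) = -1
A(C) = C*(2 + C)
S(2, 0)*(A(J(2, -1)) + 6) = -((30*2 + 36*(-1))*(2 + (30*2 + 36*(-1))) + 6) = -((60 - 36)*(2 + (60 - 36)) + 6) = -(24*(2 + 24) + 6) = -(24*26 + 6) = -(624 + 6) = -1*630 = -630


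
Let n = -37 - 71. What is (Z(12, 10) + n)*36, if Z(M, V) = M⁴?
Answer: 742608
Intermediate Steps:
n = -108
(Z(12, 10) + n)*36 = (12⁴ - 108)*36 = (20736 - 108)*36 = 20628*36 = 742608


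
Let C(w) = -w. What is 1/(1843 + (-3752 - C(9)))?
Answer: -1/1900 ≈ -0.00052632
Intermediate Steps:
1/(1843 + (-3752 - C(9))) = 1/(1843 + (-3752 - (-1)*9)) = 1/(1843 + (-3752 - 1*(-9))) = 1/(1843 + (-3752 + 9)) = 1/(1843 - 3743) = 1/(-1900) = -1/1900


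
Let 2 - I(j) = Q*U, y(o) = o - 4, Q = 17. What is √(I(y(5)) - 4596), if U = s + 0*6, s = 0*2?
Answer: I*√4594 ≈ 67.779*I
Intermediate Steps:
s = 0
y(o) = -4 + o
U = 0 (U = 0 + 0*6 = 0 + 0 = 0)
I(j) = 2 (I(j) = 2 - 17*0 = 2 - 1*0 = 2 + 0 = 2)
√(I(y(5)) - 4596) = √(2 - 4596) = √(-4594) = I*√4594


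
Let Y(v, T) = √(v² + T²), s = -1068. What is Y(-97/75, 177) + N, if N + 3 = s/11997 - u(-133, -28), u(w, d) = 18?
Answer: -84335/3999 + √176235034/75 ≈ 155.92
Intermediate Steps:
Y(v, T) = √(T² + v²)
N = -84335/3999 (N = -3 + (-1068/11997 - 1*18) = -3 + (-1068*1/11997 - 18) = -3 + (-356/3999 - 18) = -3 - 72338/3999 = -84335/3999 ≈ -21.089)
Y(-97/75, 177) + N = √(177² + (-97/75)²) - 84335/3999 = √(31329 + (-97*1/75)²) - 84335/3999 = √(31329 + (-97/75)²) - 84335/3999 = √(31329 + 9409/5625) - 84335/3999 = √(176235034/5625) - 84335/3999 = √176235034/75 - 84335/3999 = -84335/3999 + √176235034/75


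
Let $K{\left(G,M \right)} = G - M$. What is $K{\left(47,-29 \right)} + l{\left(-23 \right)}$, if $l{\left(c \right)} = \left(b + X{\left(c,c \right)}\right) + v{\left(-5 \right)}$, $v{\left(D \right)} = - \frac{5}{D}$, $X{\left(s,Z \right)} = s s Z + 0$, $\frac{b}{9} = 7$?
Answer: $-12027$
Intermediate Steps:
$b = 63$ ($b = 9 \cdot 7 = 63$)
$X{\left(s,Z \right)} = Z s^{2}$ ($X{\left(s,Z \right)} = s^{2} Z + 0 = Z s^{2} + 0 = Z s^{2}$)
$l{\left(c \right)} = 64 + c^{3}$ ($l{\left(c \right)} = \left(63 + c c^{2}\right) - \frac{5}{-5} = \left(63 + c^{3}\right) - -1 = \left(63 + c^{3}\right) + 1 = 64 + c^{3}$)
$K{\left(47,-29 \right)} + l{\left(-23 \right)} = \left(47 - -29\right) + \left(64 + \left(-23\right)^{3}\right) = \left(47 + 29\right) + \left(64 - 12167\right) = 76 - 12103 = -12027$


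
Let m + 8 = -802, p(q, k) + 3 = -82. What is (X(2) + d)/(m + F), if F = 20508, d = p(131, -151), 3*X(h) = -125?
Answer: -190/29547 ≈ -0.0064304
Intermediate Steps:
p(q, k) = -85 (p(q, k) = -3 - 82 = -85)
X(h) = -125/3 (X(h) = (⅓)*(-125) = -125/3)
m = -810 (m = -8 - 802 = -810)
d = -85
(X(2) + d)/(m + F) = (-125/3 - 85)/(-810 + 20508) = -380/3/19698 = -380/3*1/19698 = -190/29547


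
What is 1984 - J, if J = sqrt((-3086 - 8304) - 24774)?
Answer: 1984 - 2*I*sqrt(9041) ≈ 1984.0 - 190.17*I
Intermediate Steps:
J = 2*I*sqrt(9041) (J = sqrt(-11390 - 24774) = sqrt(-36164) = 2*I*sqrt(9041) ≈ 190.17*I)
1984 - J = 1984 - 2*I*sqrt(9041)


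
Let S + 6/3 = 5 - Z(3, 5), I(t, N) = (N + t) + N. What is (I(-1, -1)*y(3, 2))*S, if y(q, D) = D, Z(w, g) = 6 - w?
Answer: 0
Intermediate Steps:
I(t, N) = t + 2*N
S = 0 (S = -2 + (5 - (6 - 1*3)) = -2 + (5 - (6 - 3)) = -2 + (5 - 1*3) = -2 + (5 - 3) = -2 + 2 = 0)
(I(-1, -1)*y(3, 2))*S = ((-1 + 2*(-1))*2)*0 = ((-1 - 2)*2)*0 = -3*2*0 = -6*0 = 0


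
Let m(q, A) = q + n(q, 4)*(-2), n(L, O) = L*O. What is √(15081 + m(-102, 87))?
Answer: 9*√195 ≈ 125.68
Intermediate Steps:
m(q, A) = -7*q (m(q, A) = q + (q*4)*(-2) = q + (4*q)*(-2) = q - 8*q = -7*q)
√(15081 + m(-102, 87)) = √(15081 - 7*(-102)) = √(15081 + 714) = √15795 = 9*√195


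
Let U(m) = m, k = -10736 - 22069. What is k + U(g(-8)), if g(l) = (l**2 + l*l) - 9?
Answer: -32686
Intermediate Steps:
k = -32805
g(l) = -9 + 2*l**2 (g(l) = (l**2 + l**2) - 9 = 2*l**2 - 9 = -9 + 2*l**2)
k + U(g(-8)) = -32805 + (-9 + 2*(-8)**2) = -32805 + (-9 + 2*64) = -32805 + (-9 + 128) = -32805 + 119 = -32686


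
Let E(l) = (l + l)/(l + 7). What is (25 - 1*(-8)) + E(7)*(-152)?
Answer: -119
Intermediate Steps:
E(l) = 2*l/(7 + l) (E(l) = (2*l)/(7 + l) = 2*l/(7 + l))
(25 - 1*(-8)) + E(7)*(-152) = (25 - 1*(-8)) + (2*7/(7 + 7))*(-152) = (25 + 8) + (2*7/14)*(-152) = 33 + (2*7*(1/14))*(-152) = 33 + 1*(-152) = 33 - 152 = -119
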